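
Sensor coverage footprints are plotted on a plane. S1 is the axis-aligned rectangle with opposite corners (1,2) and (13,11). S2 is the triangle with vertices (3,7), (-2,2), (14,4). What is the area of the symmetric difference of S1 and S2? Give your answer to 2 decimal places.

|S1| = 108, |S2| = 35, |S1∩S2| = 30.8636.
|S1 △ S2| = |S1| + |S2| − 2·|S1∩S2| = 108 + 35 − 61.7273 = 81.27.

81.27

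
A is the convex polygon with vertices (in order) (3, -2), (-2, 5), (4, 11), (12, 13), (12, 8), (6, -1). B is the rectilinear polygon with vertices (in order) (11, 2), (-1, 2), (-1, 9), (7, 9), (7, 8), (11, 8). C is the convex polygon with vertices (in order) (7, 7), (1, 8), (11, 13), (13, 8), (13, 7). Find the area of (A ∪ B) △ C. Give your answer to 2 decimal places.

98.60

|A ∪ B| = 132.1643.
|(A ∪ B) ∩ C| = 36.2803.
|(A ∪ B) △ C| = 132.1643 + 39 − 72.5606 = 98.60.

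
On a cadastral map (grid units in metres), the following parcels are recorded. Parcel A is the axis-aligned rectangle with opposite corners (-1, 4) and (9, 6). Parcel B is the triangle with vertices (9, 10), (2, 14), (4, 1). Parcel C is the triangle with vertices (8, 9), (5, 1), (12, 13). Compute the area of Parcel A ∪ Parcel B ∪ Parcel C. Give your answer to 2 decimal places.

By inclusion–exclusion:
Individual areas: |Parcel A| = 20, |Parcel B| = 41.5, |Parcel C| = 10.
|Parcel A∩Parcel B| = 5.6752.
|Parcel A∩Parcel C| = 1.6667.
|Parcel B∩Parcel C| = 0.7692.
|Parcel A∩Parcel B∩Parcel C| = 0.
|Parcel A ∪ Parcel B ∪ Parcel C| = 71.5 − 8.1111 + 0 = 63.39.

63.39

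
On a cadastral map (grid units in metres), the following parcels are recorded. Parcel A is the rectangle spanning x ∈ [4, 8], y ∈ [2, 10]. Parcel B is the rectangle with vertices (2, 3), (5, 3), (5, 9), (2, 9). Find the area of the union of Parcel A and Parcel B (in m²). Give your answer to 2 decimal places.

By inclusion–exclusion:
Individual areas: |Parcel A| = 32, |Parcel B| = 18.
|Parcel A∩Parcel B|: x∈[4,5], y∈[3,9] → 1·6 = 6.
|Parcel A ∪ Parcel B| = 50 − 6 = 44.00.

44.00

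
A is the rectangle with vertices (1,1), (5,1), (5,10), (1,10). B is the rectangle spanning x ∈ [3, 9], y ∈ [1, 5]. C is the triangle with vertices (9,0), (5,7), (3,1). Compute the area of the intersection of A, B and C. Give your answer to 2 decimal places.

The intersection is the polygon with vertices (3,1), (4.333,5), (5,5), (5,1).
By the shoelace formula its area is 5.33.

5.33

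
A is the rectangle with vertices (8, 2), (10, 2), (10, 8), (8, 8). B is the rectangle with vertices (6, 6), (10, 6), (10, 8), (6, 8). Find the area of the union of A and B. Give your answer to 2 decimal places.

By inclusion–exclusion:
Individual areas: |A| = 12, |B| = 8.
|A∩B|: x∈[8,10], y∈[6,8] → 2·2 = 4.
|A ∪ B| = 20 − 4 = 16.00.

16.00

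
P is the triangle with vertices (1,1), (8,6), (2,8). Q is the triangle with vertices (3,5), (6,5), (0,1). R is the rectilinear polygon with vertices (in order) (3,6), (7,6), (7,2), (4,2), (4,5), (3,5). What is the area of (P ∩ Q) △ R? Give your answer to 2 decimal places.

15.88

|P ∩ Q| = 5.5449.
|(P ∩ Q) ∩ R| = 1.3333.
|(P ∩ Q) △ R| = 5.5449 + 13 − 2.6667 = 15.88.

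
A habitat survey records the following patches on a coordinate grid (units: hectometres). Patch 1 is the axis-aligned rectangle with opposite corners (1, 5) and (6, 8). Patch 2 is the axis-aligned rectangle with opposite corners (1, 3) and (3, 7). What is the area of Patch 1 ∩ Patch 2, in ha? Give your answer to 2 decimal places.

4.00

|Patch 1∩Patch 2|: x∈[1,3], y∈[5,7] → 2·2 = 4.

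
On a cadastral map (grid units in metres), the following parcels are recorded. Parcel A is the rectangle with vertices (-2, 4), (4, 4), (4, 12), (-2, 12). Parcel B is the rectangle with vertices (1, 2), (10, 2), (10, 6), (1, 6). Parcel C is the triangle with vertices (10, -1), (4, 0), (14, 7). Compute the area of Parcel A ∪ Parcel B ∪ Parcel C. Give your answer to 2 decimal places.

100.54

By inclusion–exclusion:
Individual areas: |Parcel A| = 48, |Parcel B| = 36, |Parcel C| = 26.
|Parcel A∩Parcel B|: x∈[1,4], y∈[4,6] → 3·2 = 6.
|Parcel A∩Parcel C| = 0.
|Parcel B∩Parcel C| = 3.4571.
|Parcel A∩Parcel B∩Parcel C| = 0.
|Parcel A ∪ Parcel B ∪ Parcel C| = 110 − 9.4571 + 0 = 100.54.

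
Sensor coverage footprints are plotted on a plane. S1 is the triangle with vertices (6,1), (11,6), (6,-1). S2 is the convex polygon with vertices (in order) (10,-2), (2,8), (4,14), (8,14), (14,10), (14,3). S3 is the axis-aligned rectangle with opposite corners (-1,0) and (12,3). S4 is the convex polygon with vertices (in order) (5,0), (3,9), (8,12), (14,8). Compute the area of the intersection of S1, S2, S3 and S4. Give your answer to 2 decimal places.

The intersection is the polygon with vertices (6.889,1.889), (8,3), (8.375,3), (6.987,1.766).
By the shoelace formula its area is 0.35.

0.35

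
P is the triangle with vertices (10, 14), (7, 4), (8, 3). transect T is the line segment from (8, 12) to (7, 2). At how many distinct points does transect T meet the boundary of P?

The segment meets the boundary at (7.182,3.818), (7.3,5).

2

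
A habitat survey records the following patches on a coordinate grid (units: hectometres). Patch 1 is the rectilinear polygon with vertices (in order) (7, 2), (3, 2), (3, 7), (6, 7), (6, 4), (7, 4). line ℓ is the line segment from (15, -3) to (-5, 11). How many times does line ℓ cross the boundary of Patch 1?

The segment meets the boundary at (3,5.4), (7,2.6).

2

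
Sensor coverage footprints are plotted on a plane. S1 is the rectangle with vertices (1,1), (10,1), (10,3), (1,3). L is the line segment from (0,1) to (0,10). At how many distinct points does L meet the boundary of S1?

The segment lies entirely outside S1 and never meets its boundary.

0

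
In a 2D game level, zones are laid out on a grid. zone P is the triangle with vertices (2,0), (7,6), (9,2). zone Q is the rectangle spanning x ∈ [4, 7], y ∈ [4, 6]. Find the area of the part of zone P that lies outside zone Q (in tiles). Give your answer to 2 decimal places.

14.33

|zone P| = 16, |zone P∩zone Q| = 1.6667.
|zone P ∖ zone Q| = |zone P| − |zone P∩zone Q| = 16 − 1.6667 = 14.33.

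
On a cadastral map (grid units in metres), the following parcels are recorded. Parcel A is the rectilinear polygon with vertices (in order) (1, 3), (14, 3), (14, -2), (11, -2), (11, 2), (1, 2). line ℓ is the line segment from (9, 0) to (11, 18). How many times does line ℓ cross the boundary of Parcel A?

2

The segment meets the boundary at (9.333,3), (9.222,2).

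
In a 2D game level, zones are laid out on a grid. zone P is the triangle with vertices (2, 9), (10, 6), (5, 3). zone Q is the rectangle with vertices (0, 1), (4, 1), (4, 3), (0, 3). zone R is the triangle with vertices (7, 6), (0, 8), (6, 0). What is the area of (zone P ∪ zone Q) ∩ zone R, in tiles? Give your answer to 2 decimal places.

8.83

|zone P ∪ zone Q| = 27.5.
|(zone P ∪ zone Q) ∩ zone R| = 8.83.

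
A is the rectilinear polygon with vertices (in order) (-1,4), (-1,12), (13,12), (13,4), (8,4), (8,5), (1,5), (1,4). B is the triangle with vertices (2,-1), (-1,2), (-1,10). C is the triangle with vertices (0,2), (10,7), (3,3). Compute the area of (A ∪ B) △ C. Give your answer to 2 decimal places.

|A ∪ B| = 112.0909.
|(A ∪ B) ∩ C| = 0.5939.
|(A ∪ B) △ C| = 112.0909 + 2.5 − 1.1878 = 113.40.

113.40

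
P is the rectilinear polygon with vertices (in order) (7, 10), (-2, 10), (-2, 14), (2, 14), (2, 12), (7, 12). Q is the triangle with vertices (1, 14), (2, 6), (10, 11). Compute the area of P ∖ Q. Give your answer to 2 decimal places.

13.17

|P| = 26, |P∩Q| = 12.8333.
|P ∖ Q| = |P| − |P∩Q| = 26 − 12.8333 = 13.17.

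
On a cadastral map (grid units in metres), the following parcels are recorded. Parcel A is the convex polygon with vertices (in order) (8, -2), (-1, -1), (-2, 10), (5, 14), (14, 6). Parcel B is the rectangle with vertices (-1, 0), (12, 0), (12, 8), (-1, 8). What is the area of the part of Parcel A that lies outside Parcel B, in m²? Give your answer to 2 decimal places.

|Parcel A| = 171, |Parcel A∩Parcel B| = 99.8056.
|Parcel A ∖ Parcel B| = |Parcel A| − |Parcel A∩Parcel B| = 171 − 99.8056 = 71.19.

71.19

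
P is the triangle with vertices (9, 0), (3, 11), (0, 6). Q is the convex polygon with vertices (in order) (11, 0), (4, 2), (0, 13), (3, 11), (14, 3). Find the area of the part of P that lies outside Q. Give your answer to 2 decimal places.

6.54

|P| = 31.5, |P∩Q| = 24.9641.
|P ∖ Q| = |P| − |P∩Q| = 31.5 − 24.9641 = 6.54.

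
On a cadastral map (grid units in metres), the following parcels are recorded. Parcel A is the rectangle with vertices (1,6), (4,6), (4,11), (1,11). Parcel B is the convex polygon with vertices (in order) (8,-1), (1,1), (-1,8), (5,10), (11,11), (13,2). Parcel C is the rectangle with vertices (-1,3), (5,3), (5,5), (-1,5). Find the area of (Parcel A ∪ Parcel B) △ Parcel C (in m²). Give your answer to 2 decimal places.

|Parcel A ∪ Parcel B| = 124.
|(Parcel A ∪ Parcel B) ∩ Parcel C| = 9.7143.
|(Parcel A ∪ Parcel B) △ Parcel C| = 124 + 12 − 19.4286 = 116.57.

116.57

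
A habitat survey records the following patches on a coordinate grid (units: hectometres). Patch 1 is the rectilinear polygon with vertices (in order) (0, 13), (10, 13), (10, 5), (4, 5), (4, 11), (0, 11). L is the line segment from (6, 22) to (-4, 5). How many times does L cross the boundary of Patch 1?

2

The segment meets the boundary at (0,11.8), (0.706,13).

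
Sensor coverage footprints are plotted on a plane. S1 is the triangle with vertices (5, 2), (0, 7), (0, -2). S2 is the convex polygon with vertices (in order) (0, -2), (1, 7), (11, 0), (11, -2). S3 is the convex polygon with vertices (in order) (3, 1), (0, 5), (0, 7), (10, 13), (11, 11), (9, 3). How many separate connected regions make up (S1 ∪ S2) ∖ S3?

(S1 ∪ S2) ∖ S3 is a single connected region.

1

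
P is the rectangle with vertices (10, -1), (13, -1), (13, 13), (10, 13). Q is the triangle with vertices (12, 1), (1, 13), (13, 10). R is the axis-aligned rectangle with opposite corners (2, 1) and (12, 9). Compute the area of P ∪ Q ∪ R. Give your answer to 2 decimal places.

124.54

By inclusion–exclusion:
Individual areas: |P| = 42, |Q| = 55.5, |R| = 80.
|P∩Q| = 21.4432.
|P∩R|: x∈[10,12], y∈[1,9] → 2·8 = 16.
|Q∩R| = 29.3333.
|P∩Q∩R| = 13.8182.
|P ∪ Q ∪ R| = 177.5 − 66.7765 + 13.8182 = 124.54.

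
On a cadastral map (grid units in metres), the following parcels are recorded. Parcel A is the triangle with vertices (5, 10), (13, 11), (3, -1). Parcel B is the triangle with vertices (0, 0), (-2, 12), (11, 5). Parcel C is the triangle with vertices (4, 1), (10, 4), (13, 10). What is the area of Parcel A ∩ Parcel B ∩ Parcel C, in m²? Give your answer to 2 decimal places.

0.46

The intersection is the polygon with vertices (5.5,2.5), (8,5), (6.171,2.805).
By the shoelace formula its area is 0.46.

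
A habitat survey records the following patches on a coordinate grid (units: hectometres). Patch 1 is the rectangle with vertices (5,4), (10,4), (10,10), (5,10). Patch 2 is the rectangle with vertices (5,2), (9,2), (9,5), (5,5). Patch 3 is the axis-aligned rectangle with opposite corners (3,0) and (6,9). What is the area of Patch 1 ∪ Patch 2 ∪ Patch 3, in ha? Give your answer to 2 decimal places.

By inclusion–exclusion:
Individual areas: |Patch 1| = 30, |Patch 2| = 12, |Patch 3| = 27.
|Patch 1∩Patch 2|: x∈[5,9], y∈[4,5] → 4·1 = 4.
|Patch 1∩Patch 3|: x∈[5,6], y∈[4,9] → 1·5 = 5.
|Patch 2∩Patch 3|: x∈[5,6], y∈[2,5] → 1·3 = 3.
|Patch 1∩Patch 2∩Patch 3| = 1.
|Patch 1 ∪ Patch 2 ∪ Patch 3| = 69 − 12 + 1 = 58.00.

58.00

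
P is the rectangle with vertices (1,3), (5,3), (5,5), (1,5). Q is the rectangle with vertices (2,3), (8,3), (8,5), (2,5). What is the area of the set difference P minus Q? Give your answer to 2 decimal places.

|P∩Q|: x∈[2,5], y∈[3,5] → 3·2 = 6.
|P| = 8.
|P ∖ Q| = |P| − |P∩Q| = 8 − 6 = 2.00.

2.00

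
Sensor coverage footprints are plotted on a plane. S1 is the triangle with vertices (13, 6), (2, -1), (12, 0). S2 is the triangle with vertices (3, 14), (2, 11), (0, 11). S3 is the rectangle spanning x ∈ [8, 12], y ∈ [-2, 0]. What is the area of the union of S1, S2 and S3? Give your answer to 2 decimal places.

39.70

By inclusion–exclusion:
Individual areas: |S1| = 29.5, |S2| = 3, |S3| = 8.
|S1∩S2| = 0.
|S1∩S3| = 0.8.
|S2∩S3| = 0.
|S1∩S2∩S3| = 0.
|S1 ∪ S2 ∪ S3| = 40.5 − 0.8 + 0 = 39.70.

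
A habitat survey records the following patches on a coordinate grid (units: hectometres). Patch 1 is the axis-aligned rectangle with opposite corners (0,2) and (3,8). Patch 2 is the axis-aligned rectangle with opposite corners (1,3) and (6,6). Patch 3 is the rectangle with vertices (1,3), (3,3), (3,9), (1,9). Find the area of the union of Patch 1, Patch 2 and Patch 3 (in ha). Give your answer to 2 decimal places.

29.00

By inclusion–exclusion:
Individual areas: |Patch 1| = 18, |Patch 2| = 15, |Patch 3| = 12.
|Patch 1∩Patch 2|: x∈[1,3], y∈[3,6] → 2·3 = 6.
|Patch 1∩Patch 3|: x∈[1,3], y∈[3,8] → 2·5 = 10.
|Patch 2∩Patch 3|: x∈[1,3], y∈[3,6] → 2·3 = 6.
|Patch 1∩Patch 2∩Patch 3| = 6.
|Patch 1 ∪ Patch 2 ∪ Patch 3| = 45 − 22 + 6 = 29.00.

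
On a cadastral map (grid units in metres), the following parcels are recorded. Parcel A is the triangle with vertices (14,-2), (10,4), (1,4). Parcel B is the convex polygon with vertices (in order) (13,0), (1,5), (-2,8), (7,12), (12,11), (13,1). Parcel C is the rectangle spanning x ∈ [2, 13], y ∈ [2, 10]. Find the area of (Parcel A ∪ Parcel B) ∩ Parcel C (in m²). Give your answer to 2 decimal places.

|Parcel A ∪ Parcel B| = 118.4346.
|(Parcel A ∪ Parcel B) ∩ Parcel C| = 80.97.

80.97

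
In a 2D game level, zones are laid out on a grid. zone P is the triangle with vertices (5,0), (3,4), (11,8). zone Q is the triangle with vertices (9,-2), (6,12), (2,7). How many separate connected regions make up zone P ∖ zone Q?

zone P ∖ zone Q splits into 2 disjoint pieces (area 5.92, area 5.0239).

2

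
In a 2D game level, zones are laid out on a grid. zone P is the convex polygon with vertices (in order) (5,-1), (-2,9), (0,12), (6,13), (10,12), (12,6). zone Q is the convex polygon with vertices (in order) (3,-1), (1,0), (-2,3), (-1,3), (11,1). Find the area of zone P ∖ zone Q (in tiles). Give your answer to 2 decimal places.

111.32

|zone P| = 118.5, |zone P∩zone Q| = 7.182.
|zone P ∖ zone Q| = |zone P| − |zone P∩zone Q| = 118.5 − 7.182 = 111.32.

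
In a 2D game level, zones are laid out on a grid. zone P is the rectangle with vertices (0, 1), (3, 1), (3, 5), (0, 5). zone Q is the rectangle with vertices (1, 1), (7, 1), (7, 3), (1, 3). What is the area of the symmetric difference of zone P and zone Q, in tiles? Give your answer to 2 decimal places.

16.00

|zone P∩zone Q|: x∈[1,3], y∈[1,3] → 2·2 = 4.
|zone P △ zone Q| = |zone P| + |zone Q| − 2·|zone P∩zone Q| = 12 + 12 − 8 = 16.00.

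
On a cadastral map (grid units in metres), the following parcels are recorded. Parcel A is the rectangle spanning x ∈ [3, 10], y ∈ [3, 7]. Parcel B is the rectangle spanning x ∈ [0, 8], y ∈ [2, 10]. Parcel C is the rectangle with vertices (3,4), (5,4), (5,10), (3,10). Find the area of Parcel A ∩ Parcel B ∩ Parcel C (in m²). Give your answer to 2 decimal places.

6.00

The intersection is the polygon with vertices (3,7), (5,7), (5,4), (3,4).
By the shoelace formula its area is 6.00.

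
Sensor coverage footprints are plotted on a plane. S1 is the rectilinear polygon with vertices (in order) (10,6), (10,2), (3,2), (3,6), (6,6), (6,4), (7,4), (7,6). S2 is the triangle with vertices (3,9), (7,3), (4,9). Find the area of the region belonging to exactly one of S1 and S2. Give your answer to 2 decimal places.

|S1| = 26, |S2| = 3, |S1∩S2| = 0.5833.
|S1 △ S2| = |S1| + |S2| − 2·|S1∩S2| = 26 + 3 − 1.1667 = 27.83.

27.83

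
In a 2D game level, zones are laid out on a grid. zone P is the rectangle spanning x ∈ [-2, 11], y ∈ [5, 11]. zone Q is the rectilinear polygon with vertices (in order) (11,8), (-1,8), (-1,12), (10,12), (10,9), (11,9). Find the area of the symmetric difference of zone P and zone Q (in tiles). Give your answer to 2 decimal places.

55.00

|zone P| = 78, |zone Q| = 45, |zone P∩zone Q| = 34.
|zone P △ zone Q| = |zone P| + |zone Q| − 2·|zone P∩zone Q| = 78 + 45 − 68 = 55.00.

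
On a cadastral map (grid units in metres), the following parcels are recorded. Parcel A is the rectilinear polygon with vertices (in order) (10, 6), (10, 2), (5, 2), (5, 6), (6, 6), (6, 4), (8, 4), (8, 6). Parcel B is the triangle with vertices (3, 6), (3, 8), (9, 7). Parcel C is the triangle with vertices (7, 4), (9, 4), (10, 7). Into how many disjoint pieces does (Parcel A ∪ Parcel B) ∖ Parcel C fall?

3

(Parcel A ∪ Parcel B) ∖ Parcel C splits into 3 disjoint pieces (area 13.3333, area 0.5, area 6).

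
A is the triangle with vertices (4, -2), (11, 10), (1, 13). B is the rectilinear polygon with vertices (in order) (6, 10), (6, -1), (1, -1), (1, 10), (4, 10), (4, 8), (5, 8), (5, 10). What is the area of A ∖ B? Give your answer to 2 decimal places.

|A| = 70.5, |A∩B| = 32.5798.
|A ∖ B| = |A| − |A∩B| = 70.5 − 32.5798 = 37.92.

37.92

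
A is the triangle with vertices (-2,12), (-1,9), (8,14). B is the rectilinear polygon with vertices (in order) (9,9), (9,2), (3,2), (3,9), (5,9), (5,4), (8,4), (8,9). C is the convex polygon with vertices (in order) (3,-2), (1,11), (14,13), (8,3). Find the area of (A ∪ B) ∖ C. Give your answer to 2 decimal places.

17.41

|A ∪ B| = 43.
|(A ∪ B) ∩ C| = 25.5941.
|(A ∪ B) ∖ C| = 43 − 25.5941 = 17.41.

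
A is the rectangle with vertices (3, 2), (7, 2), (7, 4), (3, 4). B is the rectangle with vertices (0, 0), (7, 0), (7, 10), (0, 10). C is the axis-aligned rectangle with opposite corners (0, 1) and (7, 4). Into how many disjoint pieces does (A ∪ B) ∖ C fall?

(A ∪ B) ∖ C splits into 2 disjoint pieces (area 7, area 42).

2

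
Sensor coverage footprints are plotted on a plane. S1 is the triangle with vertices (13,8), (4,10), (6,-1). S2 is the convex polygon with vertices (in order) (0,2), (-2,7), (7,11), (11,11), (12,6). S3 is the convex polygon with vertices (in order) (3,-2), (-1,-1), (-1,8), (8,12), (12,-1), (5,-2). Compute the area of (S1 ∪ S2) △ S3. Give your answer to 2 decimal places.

|S1 ∪ S2| = 93.072.
|(S1 ∪ S2) ∩ S3| = 77.0081.
|(S1 ∪ S2) △ S3| = 93.072 + 132.5 − 154.0162 = 71.56.

71.56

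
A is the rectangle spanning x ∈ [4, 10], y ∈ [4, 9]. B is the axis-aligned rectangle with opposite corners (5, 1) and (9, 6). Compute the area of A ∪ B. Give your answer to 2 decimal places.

By inclusion–exclusion:
Individual areas: |A| = 30, |B| = 20.
|A∩B|: x∈[5,9], y∈[4,6] → 4·2 = 8.
|A ∪ B| = 50 − 8 = 42.00.

42.00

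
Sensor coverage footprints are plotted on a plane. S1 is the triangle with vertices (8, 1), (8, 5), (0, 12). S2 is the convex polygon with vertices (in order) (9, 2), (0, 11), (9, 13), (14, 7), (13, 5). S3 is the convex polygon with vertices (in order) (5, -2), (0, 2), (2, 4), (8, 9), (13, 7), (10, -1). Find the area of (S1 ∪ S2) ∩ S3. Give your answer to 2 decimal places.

The region (S1 ∪ S2) ∩ S3 is the polygon with vertices (4.377,5.981), (8,9), (13,7), (11.957,4.217), (9,2), (8,3), (8,1).
By the shoelace formula its area is 36.95.

36.95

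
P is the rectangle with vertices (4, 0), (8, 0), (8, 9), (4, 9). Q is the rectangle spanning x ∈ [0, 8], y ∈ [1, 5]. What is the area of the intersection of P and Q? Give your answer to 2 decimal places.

16.00

|P∩Q|: x∈[4,8], y∈[1,5] → 4·4 = 16.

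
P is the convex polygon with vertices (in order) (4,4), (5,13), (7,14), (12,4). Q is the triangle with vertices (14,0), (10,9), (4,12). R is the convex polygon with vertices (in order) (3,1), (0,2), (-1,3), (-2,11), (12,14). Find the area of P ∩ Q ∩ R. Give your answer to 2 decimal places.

5.98

The intersection is the polygon with vertices (8.914,9.543), (7.613,7.664), (4.784,11.059), (4.842,11.579).
By the shoelace formula its area is 5.98.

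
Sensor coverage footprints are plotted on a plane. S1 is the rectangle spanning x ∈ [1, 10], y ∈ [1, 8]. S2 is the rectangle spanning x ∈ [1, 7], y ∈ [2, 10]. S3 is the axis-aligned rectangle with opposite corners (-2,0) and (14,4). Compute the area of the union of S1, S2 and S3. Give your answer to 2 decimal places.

112.00

By inclusion–exclusion:
Individual areas: |S1| = 63, |S2| = 48, |S3| = 64.
|S1∩S2|: x∈[1,7], y∈[2,8] → 6·6 = 36.
|S1∩S3|: x∈[1,10], y∈[1,4] → 9·3 = 27.
|S2∩S3|: x∈[1,7], y∈[2,4] → 6·2 = 12.
|S1∩S2∩S3| = 12.
|S1 ∪ S2 ∪ S3| = 175 − 75 + 12 = 112.00.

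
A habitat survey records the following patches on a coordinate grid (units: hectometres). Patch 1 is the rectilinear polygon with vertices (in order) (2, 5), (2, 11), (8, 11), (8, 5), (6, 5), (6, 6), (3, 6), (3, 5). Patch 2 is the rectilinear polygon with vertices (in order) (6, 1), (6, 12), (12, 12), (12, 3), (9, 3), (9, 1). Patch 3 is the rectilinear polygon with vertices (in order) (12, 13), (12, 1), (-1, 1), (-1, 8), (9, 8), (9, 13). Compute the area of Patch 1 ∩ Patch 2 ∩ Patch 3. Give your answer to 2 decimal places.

6.00

The intersection is the polygon with vertices (8,5), (6,5), (6,6), (6,8), (8,8).
By the shoelace formula its area is 6.00.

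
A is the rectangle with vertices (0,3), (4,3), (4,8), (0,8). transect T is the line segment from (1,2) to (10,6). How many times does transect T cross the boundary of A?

2

The segment meets the boundary at (4,3.333), (3.25,3).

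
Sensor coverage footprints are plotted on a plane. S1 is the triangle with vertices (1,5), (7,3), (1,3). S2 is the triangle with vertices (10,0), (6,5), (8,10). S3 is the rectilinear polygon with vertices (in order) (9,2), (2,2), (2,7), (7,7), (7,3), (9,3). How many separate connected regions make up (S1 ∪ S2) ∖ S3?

2

(S1 ∪ S2) ∖ S3 splits into 2 disjoint pieces (area 1.8333, area 12.175).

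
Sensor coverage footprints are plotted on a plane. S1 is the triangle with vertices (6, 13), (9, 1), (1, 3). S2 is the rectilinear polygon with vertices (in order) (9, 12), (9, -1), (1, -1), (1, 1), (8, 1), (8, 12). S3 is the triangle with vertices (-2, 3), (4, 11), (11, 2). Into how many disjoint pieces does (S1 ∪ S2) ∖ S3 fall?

(S1 ∪ S2) ∖ S3 splits into 3 disjoint pieces (area 6.7857, area 19.9712, area 7.0297).

3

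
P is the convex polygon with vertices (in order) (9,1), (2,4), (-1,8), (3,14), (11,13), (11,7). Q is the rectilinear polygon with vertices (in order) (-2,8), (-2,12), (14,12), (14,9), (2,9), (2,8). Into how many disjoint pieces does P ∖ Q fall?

P ∖ Q splits into 2 disjoint pieces (area 61.5, area 13.3333).

2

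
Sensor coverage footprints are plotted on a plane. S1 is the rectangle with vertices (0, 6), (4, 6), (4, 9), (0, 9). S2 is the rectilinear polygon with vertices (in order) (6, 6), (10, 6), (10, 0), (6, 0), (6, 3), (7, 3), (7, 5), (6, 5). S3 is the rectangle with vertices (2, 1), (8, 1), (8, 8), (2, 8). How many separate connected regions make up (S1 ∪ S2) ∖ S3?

(S1 ∪ S2) ∖ S3 splits into 2 disjoint pieces (area 8, area 14).

2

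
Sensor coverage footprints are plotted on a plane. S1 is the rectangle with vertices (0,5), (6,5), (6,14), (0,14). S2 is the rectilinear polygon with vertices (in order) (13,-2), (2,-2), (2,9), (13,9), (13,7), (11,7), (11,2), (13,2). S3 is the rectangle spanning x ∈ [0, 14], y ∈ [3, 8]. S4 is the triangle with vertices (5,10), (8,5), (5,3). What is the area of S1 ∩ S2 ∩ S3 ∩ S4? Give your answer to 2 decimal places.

3.00

The intersection is the polygon with vertices (6,8), (6,5), (5,5), (5,8).
By the shoelace formula its area is 3.00.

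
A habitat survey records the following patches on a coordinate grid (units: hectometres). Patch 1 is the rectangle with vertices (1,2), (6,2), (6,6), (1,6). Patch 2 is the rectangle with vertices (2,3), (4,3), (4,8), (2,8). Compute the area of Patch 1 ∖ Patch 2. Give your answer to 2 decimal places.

14.00

|Patch 1∩Patch 2|: x∈[2,4], y∈[3,6] → 2·3 = 6.
|Patch 1| = 20.
|Patch 1 ∖ Patch 2| = |Patch 1| − |Patch 1∩Patch 2| = 20 − 6 = 14.00.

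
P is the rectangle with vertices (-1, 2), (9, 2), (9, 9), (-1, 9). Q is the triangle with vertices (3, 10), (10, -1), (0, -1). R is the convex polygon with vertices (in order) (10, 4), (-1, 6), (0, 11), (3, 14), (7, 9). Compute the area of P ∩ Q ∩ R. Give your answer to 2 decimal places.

10.49

The intersection is the polygon with vertices (6.402,4.654), (1.772,5.496), (2.727,9), (3.636,9).
By the shoelace formula its area is 10.49.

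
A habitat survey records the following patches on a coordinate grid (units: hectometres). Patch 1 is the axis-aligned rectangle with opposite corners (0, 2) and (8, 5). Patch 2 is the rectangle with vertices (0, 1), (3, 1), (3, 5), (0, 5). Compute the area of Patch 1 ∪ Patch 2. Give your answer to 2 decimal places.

27.00

By inclusion–exclusion:
Individual areas: |Patch 1| = 24, |Patch 2| = 12.
|Patch 1∩Patch 2|: x∈[0,3], y∈[2,5] → 3·3 = 9.
|Patch 1 ∪ Patch 2| = 36 − 9 = 27.00.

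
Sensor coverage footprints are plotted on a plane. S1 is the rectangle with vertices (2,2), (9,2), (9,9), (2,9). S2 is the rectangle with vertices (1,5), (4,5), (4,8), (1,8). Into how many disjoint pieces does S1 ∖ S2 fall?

1

S1 ∖ S2 is a single connected region.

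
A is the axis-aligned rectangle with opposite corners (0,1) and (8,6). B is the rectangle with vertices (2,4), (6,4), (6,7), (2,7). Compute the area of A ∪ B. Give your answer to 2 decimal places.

44.00

By inclusion–exclusion:
Individual areas: |A| = 40, |B| = 12.
|A∩B|: x∈[2,6], y∈[4,6] → 4·2 = 8.
|A ∪ B| = 52 − 8 = 44.00.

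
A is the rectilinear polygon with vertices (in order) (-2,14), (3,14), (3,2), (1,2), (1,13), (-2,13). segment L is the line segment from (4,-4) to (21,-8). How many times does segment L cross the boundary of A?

The segment lies entirely outside A and never meets its boundary.

0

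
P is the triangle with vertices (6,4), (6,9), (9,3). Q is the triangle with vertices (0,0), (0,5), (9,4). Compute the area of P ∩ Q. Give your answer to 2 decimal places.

The intersection is the polygon with vertices (6,4.333), (8.471,4.059), (8.591,3.818), (7.714,3.429), (6,4).
By the shoelace formula its area is 1.30.

1.30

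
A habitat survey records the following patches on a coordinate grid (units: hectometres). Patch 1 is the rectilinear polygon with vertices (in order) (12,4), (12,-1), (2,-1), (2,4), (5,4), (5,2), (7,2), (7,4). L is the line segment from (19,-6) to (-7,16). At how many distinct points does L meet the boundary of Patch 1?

2

The segment meets the boundary at (7.182,4), (12,-0.077).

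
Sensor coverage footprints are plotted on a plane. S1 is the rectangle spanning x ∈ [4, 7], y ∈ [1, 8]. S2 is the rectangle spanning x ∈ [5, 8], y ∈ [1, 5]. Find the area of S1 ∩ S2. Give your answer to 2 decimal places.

8.00

|S1∩S2|: x∈[5,7], y∈[1,5] → 2·4 = 8.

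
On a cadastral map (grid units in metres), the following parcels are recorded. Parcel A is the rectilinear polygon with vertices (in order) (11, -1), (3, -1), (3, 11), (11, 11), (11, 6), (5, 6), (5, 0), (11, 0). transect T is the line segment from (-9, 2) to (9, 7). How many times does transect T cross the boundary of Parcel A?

The segment meets the boundary at (5.4,6), (5,5.889), (3,5.333).

3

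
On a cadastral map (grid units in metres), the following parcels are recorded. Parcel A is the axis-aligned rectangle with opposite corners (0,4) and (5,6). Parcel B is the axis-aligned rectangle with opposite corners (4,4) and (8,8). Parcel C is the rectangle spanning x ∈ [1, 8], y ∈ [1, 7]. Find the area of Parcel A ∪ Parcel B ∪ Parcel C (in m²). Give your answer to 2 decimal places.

48.00

By inclusion–exclusion:
Individual areas: |Parcel A| = 10, |Parcel B| = 16, |Parcel C| = 42.
|Parcel A∩Parcel B|: x∈[4,5], y∈[4,6] → 1·2 = 2.
|Parcel A∩Parcel C|: x∈[1,5], y∈[4,6] → 4·2 = 8.
|Parcel B∩Parcel C|: x∈[4,8], y∈[4,7] → 4·3 = 12.
|Parcel A∩Parcel B∩Parcel C| = 2.
|Parcel A ∪ Parcel B ∪ Parcel C| = 68 − 22 + 2 = 48.00.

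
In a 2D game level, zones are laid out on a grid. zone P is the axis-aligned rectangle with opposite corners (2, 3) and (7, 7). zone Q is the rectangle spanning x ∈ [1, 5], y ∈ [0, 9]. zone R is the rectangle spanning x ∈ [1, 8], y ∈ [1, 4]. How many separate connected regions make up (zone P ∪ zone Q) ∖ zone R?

(zone P ∪ zone Q) ∖ zone R splits into 2 disjoint pieces (area 26, area 4).

2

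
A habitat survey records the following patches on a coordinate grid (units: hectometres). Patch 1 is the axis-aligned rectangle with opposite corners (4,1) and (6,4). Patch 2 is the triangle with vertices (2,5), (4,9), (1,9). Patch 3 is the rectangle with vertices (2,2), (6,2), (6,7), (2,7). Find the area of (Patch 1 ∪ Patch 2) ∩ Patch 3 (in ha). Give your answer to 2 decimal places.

5.00

|Patch 1 ∪ Patch 2| = 12.
|(Patch 1 ∪ Patch 2) ∩ Patch 3| = 5.00.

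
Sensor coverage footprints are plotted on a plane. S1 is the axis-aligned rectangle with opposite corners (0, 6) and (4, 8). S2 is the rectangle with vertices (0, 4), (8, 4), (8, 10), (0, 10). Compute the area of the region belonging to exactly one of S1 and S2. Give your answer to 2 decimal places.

40.00

|S1∩S2|: x∈[0,4], y∈[6,8] → 4·2 = 8.
|S1 △ S2| = |S1| + |S2| − 2·|S1∩S2| = 8 + 48 − 16 = 40.00.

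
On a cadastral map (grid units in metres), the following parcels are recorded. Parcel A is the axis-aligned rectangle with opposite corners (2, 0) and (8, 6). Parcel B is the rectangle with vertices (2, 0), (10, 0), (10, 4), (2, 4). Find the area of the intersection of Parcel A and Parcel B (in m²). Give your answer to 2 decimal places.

24.00

|Parcel A∩Parcel B|: x∈[2,8], y∈[0,4] → 6·4 = 24.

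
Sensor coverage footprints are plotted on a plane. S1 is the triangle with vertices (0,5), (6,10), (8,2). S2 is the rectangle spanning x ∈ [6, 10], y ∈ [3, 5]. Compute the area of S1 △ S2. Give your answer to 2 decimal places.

31.00

|S1| = 29, |S2| = 8, |S1∩S2| = 3.
|S1 △ S2| = |S1| + |S2| − 2·|S1∩S2| = 29 + 8 − 6 = 31.00.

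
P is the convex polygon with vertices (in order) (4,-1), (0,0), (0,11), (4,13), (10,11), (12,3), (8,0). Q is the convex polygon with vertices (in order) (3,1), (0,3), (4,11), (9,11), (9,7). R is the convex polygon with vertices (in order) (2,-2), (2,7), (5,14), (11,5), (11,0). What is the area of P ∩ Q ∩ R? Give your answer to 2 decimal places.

44.67

The intersection is the polygon with vertices (4,11), (7,11), (9,8), (9,7), (3,1), (2,1.667), (2,7).
By the shoelace formula its area is 44.67.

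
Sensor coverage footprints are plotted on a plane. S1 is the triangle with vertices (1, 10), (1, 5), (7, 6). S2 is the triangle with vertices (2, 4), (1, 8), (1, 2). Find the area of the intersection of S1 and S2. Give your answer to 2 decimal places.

The intersection is the polygon with vertices (1,8), (1.72,5.12), (1,5).
By the shoelace formula its area is 1.08.

1.08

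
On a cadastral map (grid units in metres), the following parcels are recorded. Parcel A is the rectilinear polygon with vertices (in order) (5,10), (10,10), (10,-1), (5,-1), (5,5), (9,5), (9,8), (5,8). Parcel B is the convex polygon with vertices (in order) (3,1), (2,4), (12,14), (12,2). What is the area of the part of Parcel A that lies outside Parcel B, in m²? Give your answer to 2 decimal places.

16.50

|Parcel A| = 43, |Parcel A∩Parcel B| = 26.5.
|Parcel A ∖ Parcel B| = |Parcel A| − |Parcel A∩Parcel B| = 43 − 26.5 = 16.50.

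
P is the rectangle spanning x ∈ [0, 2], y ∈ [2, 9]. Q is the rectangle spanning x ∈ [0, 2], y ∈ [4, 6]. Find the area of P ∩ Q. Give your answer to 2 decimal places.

|P∩Q|: x∈[0,2], y∈[4,6] → 2·2 = 4.

4.00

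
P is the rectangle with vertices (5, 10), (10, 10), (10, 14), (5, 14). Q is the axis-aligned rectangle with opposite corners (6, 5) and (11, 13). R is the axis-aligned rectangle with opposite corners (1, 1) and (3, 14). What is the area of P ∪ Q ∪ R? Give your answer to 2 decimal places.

74.00

By inclusion–exclusion:
Individual areas: |P| = 20, |Q| = 40, |R| = 26.
|P∩Q|: x∈[6,10], y∈[10,13] → 4·3 = 12.
|P∩R| = 0 (no overlap).
|Q∩R| = 0 (no overlap).
|P∩Q∩R| = 0.
|P ∪ Q ∪ R| = 86 − 12 + 0 = 74.00.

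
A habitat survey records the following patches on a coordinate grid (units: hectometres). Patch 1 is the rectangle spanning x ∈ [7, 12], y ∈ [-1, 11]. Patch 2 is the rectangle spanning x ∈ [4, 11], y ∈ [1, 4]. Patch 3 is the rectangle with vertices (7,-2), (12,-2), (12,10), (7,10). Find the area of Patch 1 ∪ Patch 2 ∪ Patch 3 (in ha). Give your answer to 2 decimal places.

By inclusion–exclusion:
Individual areas: |Patch 1| = 60, |Patch 2| = 21, |Patch 3| = 60.
|Patch 1∩Patch 2|: x∈[7,11], y∈[1,4] → 4·3 = 12.
|Patch 1∩Patch 3|: x∈[7,12], y∈[-1,10] → 5·11 = 55.
|Patch 2∩Patch 3|: x∈[7,11], y∈[1,4] → 4·3 = 12.
|Patch 1∩Patch 2∩Patch 3| = 12.
|Patch 1 ∪ Patch 2 ∪ Patch 3| = 141 − 79 + 12 = 74.00.

74.00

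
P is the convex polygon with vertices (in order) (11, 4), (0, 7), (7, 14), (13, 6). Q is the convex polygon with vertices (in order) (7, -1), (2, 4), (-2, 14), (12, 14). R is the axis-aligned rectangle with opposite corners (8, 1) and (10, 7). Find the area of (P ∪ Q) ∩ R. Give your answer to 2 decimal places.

The region (P ∪ Q) ∩ R is the polygon with vertices (8,2), (8,7), (10,7), (10,4.273), (8.861,4.583).
By the shoelace formula its area is 6.12.

6.12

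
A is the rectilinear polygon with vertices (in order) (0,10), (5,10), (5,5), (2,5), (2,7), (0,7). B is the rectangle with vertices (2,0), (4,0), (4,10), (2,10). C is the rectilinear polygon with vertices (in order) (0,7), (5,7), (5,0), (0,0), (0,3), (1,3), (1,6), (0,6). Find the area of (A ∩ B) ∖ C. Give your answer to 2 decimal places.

|A ∩ B| = 10.
|(A ∩ B) ∩ C| = 4.
|(A ∩ B) ∖ C| = 10 − 4 = 6.00.

6.00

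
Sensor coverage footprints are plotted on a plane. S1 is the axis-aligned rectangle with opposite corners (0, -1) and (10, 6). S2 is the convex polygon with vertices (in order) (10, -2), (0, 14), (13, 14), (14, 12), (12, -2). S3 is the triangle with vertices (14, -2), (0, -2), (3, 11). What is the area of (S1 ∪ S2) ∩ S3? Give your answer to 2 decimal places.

73.59

|S1 ∪ S2| = 179.3125.
|(S1 ∪ S2) ∩ S3| = 73.59.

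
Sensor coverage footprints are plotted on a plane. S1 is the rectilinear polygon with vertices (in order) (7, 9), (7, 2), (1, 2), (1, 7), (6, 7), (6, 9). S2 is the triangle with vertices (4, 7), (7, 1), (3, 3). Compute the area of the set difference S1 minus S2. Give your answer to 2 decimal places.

|S1| = 32, |S1∩S2| = 8.25.
|S1 ∖ S2| = |S1| − |S1∩S2| = 32 − 8.25 = 23.75.

23.75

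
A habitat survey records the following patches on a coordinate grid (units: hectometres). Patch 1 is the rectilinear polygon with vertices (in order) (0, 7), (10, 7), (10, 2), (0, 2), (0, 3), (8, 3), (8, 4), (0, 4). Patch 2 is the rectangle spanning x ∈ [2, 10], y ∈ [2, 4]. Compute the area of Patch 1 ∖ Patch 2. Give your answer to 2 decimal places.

|Patch 1| = 42, |Patch 1∩Patch 2| = 10.
|Patch 1 ∖ Patch 2| = |Patch 1| − |Patch 1∩Patch 2| = 42 − 10 = 32.00.

32.00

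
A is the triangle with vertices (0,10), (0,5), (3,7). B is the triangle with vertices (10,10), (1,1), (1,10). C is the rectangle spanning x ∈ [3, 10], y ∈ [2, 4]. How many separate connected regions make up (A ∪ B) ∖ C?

1

(A ∪ B) ∖ C is a single connected region.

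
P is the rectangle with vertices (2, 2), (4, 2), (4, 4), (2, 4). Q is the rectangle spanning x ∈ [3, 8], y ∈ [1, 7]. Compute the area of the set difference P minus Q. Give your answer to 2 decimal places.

|P∩Q|: x∈[3,4], y∈[2,4] → 1·2 = 2.
|P| = 4.
|P ∖ Q| = |P| − |P∩Q| = 4 − 2 = 2.00.

2.00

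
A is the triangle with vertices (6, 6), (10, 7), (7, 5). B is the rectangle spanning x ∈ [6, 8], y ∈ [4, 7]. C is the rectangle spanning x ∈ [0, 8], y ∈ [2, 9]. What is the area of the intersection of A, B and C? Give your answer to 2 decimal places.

The intersection is the polygon with vertices (8,5.667), (7,5), (6,6), (8,6.5).
By the shoelace formula its area is 1.67.

1.67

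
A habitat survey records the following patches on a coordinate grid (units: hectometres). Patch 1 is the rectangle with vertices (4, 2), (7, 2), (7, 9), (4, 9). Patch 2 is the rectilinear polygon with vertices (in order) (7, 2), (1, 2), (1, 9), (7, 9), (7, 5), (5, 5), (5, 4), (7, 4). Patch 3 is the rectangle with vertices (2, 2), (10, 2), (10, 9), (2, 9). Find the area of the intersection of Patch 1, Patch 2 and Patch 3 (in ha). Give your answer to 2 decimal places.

19.00

The intersection is the polygon with vertices (4,2), (4,9), (7,9), (7,5), (5,5), (5,4), (7,4), (7,2).
By the shoelace formula its area is 19.00.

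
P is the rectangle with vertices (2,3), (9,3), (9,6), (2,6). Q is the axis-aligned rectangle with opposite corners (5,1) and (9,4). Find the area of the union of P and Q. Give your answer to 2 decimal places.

29.00

By inclusion–exclusion:
Individual areas: |P| = 21, |Q| = 12.
|P∩Q|: x∈[5,9], y∈[3,4] → 4·1 = 4.
|P ∪ Q| = 33 − 4 = 29.00.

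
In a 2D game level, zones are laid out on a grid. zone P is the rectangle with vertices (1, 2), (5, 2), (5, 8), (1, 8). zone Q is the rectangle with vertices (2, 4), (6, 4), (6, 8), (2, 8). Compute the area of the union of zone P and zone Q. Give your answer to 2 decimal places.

28.00

By inclusion–exclusion:
Individual areas: |zone P| = 24, |zone Q| = 16.
|zone P∩zone Q|: x∈[2,5], y∈[4,8] → 3·4 = 12.
|zone P ∪ zone Q| = 40 − 12 = 28.00.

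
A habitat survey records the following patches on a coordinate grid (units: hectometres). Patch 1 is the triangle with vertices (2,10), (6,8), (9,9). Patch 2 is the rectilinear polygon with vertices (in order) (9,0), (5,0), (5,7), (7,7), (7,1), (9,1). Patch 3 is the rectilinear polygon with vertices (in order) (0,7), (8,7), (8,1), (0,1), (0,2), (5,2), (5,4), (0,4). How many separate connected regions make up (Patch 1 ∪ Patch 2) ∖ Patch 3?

2

(Patch 1 ∪ Patch 2) ∖ Patch 3 splits into 2 disjoint pieces (area 5, area 4).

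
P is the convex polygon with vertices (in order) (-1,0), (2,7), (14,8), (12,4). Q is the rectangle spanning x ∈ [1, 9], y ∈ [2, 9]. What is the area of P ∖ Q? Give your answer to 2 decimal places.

|P| = 62.5, |P∩Q| = 38.9904.
|P ∖ Q| = |P| − |P∩Q| = 62.5 − 38.9904 = 23.51.

23.51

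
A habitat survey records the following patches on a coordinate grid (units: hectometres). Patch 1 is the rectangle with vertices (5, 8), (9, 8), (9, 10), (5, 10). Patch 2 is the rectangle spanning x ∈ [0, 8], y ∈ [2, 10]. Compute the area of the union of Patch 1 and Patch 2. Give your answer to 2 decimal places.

66.00

By inclusion–exclusion:
Individual areas: |Patch 1| = 8, |Patch 2| = 64.
|Patch 1∩Patch 2|: x∈[5,8], y∈[8,10] → 3·2 = 6.
|Patch 1 ∪ Patch 2| = 72 − 6 = 66.00.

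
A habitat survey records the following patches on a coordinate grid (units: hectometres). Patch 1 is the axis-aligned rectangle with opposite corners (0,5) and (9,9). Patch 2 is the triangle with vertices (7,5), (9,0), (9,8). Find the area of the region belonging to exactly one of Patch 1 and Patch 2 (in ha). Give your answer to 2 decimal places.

|Patch 1| = 36, |Patch 2| = 8, |Patch 1∩Patch 2| = 3.
|Patch 1 △ Patch 2| = |Patch 1| + |Patch 2| − 2·|Patch 1∩Patch 2| = 36 + 8 − 6 = 38.00.

38.00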